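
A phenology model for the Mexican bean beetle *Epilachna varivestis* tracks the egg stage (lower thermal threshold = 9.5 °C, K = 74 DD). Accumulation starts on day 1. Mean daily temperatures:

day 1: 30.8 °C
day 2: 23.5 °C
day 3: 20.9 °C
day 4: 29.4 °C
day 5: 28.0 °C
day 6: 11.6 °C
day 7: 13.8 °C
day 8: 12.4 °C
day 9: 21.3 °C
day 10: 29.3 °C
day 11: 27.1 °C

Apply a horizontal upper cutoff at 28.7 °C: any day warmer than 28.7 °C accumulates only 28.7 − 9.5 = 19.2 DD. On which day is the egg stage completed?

Daily DD above 9.5 °C (capped at 19.2): 19.2, 14.0, 11.4, 19.2, 18.5, 2.1, 4.3, 2.9, 11.8, 19.2, 17.6.
Cumulative: 19.2, 33.2, 44.6, 63.8, 82.3, 84.4, 88.7, 91.6, 103.4, 122.6, 140.2.
The total first reaches 74 DD on day 5.

day 5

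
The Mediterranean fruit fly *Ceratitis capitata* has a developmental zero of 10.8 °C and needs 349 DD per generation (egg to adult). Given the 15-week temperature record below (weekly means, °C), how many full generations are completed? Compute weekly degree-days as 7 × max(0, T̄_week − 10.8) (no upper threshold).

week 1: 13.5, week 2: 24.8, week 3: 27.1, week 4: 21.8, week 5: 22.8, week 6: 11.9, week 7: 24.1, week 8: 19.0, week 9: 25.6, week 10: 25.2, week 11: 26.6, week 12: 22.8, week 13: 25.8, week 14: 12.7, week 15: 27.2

3 generations

Weekly DD (7 × max(0, T̄ − 10.8)): 18.9, 98.0, 114.1, 77.0, 84.0, 7.7, 93.1, 57.4, 103.6, 100.8, 110.6, 84.0, 105.0, 13.3, 114.8.
Season total = 1182.3 DD.
Complete generations = ⌊1182.3 / 349⌋ = 3.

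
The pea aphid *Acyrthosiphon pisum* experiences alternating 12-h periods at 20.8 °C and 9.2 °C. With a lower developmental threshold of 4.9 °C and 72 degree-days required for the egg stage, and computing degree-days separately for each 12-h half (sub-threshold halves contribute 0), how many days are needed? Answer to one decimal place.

Day half: max(0, 20.8 − 4.9) × 0.5 = 15.9 × 0.5 = 7.95 DD.
Night half: max(0, 9.2 − 4.9) × 0.5 = 4.3 × 0.5 = 2.15 DD.
Per 24 h: 10.10 DD/day.
Duration = 72 / 10.10 = 7.129 ≈ 7.1 days.

7.1 days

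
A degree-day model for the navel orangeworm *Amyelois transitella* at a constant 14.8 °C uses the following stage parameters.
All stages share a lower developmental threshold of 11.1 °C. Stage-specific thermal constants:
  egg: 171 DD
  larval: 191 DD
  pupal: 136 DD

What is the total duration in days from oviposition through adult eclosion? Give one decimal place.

Daily accumulation at 14.8 °C = 14.8 − 11.1 = 3.7 DD/day.
Total K = 171 + 191 + 136 = 498 DD.
Total duration = 498 / 3.7 = 134.595 ≈ 134.6 days.

134.6 days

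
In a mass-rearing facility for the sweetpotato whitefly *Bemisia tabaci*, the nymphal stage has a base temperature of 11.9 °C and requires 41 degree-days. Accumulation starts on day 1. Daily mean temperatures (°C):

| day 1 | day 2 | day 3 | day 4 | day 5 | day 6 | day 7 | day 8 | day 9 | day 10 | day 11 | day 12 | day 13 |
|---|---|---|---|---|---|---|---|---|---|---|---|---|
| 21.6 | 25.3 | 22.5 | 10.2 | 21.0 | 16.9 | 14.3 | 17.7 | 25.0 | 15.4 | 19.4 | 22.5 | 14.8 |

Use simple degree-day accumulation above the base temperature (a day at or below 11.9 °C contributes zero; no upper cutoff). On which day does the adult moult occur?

day 5

Daily DD above 11.9 °C: 9.7, 13.4, 10.6, 0.0, 9.1, 5.0, 2.4, 5.8, 13.1, 3.5, 7.5, 10.6, 2.9.
Cumulative: 9.7, 23.1, 33.7, 33.7, 42.8, 47.8, 50.2, 56.0, 69.1, 72.6, 80.1, 90.7, 93.6.
The total first reaches 41 DD on day 5.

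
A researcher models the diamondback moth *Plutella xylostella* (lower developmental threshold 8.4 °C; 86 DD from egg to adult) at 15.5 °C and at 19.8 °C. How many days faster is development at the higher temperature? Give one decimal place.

At 15.5 °C: 86 / (15.5 − 8.4) = 86 / 7.1 = 12.113 d.
At 19.8 °C: 86 / (19.8 − 8.4) = 86 / 11.4 = 7.544 d.
Difference = |12.113 − 7.544| = 4.569 ≈ 4.6 days.

4.6 days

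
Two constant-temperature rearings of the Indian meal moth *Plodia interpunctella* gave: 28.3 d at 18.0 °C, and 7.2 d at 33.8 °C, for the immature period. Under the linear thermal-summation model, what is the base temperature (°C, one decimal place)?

12.6 °C

Under the model K = D·(T − T_b), so D₁·(T₁ − T_b) = D₂·(T₂ − T_b).
28.3·(18.0 − T_b) = 7.2·(33.8 − T_b)
T_b = (28.3·18.0 − 7.2·33.8) / (28.3 − 7.2) = 266.04 / 21.1 = 12.609 °C ≈ 12.6 °C.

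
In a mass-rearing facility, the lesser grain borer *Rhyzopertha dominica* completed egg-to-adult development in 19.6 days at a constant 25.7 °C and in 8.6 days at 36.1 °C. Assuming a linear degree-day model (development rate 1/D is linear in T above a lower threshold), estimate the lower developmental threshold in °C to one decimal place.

Under the model K = D·(T − T_b), so D₁·(T₁ − T_b) = D₂·(T₂ − T_b).
19.6·(25.7 − T_b) = 8.6·(36.1 − T_b)
T_b = (19.6·25.7 − 8.6·36.1) / (19.6 − 8.6) = 193.26 / 11.0 = 17.569 °C ≈ 17.6 °C.

17.6 °C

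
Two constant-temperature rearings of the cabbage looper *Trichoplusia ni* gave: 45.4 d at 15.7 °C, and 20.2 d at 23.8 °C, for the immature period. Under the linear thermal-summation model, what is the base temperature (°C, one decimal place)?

9.2 °C

Under the model K = D·(T − T_b), so D₁·(T₁ − T_b) = D₂·(T₂ − T_b).
45.4·(15.7 − T_b) = 20.2·(23.8 − T_b)
T_b = (45.4·15.7 − 20.2·23.8) / (45.4 − 20.2) = 232.02 / 25.2 = 9.207 °C ≈ 9.2 °C.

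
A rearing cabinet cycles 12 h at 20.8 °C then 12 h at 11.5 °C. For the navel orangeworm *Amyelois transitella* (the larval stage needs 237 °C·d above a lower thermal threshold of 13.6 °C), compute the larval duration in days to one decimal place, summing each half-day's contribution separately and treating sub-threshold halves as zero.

65.8 days

Day half: max(0, 20.8 − 13.6) × 0.5 = 7.2 × 0.5 = 3.60 DD.
Night half: max(0, 11.5 − 13.6) × 0.5 = 0.0 × 0.5 = 0.00 DD.
Per 24 h: 3.60 DD/day.
Duration = 237 / 3.60 = 65.833 ≈ 65.8 days.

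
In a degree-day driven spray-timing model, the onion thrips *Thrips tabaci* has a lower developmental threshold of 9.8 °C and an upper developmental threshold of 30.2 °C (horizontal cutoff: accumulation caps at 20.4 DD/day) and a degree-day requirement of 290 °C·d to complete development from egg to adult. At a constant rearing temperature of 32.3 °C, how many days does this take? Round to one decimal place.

14.2 days

Temperature 32.3 °C exceeds the upper threshold, so daily accumulation caps at 30.2 − 9.8 = 20.4 DD/day.
Duration = 290 / 20.4 = 14.216 ≈ 14.2 days.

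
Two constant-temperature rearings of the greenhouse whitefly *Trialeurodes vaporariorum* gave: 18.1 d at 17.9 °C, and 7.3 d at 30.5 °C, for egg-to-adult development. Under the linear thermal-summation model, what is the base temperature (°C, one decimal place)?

9.4 °C

Linear rate model ⇒ the product D·(T − T_b) is constant across temperatures.
18.1·(17.9 − T_b) = 7.3·(30.5 − T_b)
T_b = (18.1·17.9 − 7.3·30.5) / (18.1 − 7.3) = 101.34 / 10.8 = 9.383 °C ≈ 9.4 °C.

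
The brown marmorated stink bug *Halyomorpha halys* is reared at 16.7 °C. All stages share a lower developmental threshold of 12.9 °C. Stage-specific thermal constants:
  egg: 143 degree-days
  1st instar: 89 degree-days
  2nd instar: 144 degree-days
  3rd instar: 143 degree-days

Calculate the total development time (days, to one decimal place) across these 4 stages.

136.6 days

Daily accumulation at 16.7 °C = 16.7 − 12.9 = 3.8 DD/day.
Total K = 143 + 89 + 144 + 143 = 519 DD.
Total duration = 519 / 3.8 = 136.579 ≈ 136.6 days.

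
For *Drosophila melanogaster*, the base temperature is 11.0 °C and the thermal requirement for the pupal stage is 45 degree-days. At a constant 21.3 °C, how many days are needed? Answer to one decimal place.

4.4 days

Daily accumulation = 21.3 − 11.0 = 10.3 DD/day.
Duration = 45 / 10.3 = 4.369 ≈ 4.4 days.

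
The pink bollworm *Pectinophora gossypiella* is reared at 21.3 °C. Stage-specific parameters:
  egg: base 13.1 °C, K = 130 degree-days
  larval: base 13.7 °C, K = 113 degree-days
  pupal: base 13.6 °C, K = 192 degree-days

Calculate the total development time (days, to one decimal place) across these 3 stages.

55.7 days

egg: 130 / (21.3 − 13.1) = 130 / 8.2 = 15.854 d.
larval: 113 / (21.3 − 13.7) = 113 / 7.6 = 14.868 d.
pupal: 192 / (21.3 − 13.6) = 192 / 7.7 = 24.935 d.
Sum = 55.657 ≈ 55.7 days.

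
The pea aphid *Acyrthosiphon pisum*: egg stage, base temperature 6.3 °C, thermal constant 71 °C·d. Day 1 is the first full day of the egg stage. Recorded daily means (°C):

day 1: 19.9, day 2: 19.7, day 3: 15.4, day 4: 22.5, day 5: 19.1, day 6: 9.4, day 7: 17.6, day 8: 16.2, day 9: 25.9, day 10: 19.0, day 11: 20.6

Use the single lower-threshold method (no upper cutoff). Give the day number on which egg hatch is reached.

day 7

Daily DD above 6.3 °C: 13.6, 13.4, 9.1, 16.2, 12.8, 3.1, 11.3, 9.9, 19.6, 12.7, 14.3.
Cumulative: 13.6, 27.0, 36.1, 52.3, 65.1, 68.2, 79.5, 89.4, 109.0, 121.7, 136.0.
The total first reaches 71 DD on day 7.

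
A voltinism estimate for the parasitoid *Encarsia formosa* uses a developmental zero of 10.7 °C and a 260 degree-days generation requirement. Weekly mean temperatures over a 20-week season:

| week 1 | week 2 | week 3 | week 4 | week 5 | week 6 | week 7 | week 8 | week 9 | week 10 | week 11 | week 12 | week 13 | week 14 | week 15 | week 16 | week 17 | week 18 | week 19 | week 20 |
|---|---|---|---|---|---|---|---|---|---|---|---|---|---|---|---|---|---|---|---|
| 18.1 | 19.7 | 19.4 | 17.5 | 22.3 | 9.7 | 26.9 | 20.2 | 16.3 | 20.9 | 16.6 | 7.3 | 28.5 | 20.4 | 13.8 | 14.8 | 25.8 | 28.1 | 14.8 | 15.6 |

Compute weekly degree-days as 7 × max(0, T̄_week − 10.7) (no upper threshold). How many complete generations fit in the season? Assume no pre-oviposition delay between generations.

4 generations

Weekly DD (7 × max(0, T̄ − 10.7)): 51.8, 63.0, 60.9, 47.6, 81.2, 0.0, 113.4, 66.5, 39.2, 71.4, 41.3, 0.0, 124.6, 67.9, 21.7, 28.7, 105.7, 121.8, 28.7, 34.3.
Season total = 1169.7 DD.
Complete generations = ⌊1169.7 / 260⌋ = 4.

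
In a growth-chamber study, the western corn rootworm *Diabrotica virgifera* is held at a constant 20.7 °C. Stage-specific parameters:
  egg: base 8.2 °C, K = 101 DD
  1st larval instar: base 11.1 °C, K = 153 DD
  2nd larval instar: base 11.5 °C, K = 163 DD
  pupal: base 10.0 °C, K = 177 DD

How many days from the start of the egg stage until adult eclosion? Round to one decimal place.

58.3 days

egg: 101 / (20.7 − 8.2) = 101 / 12.5 = 8.080 d.
1st larval instar: 153 / (20.7 − 11.1) = 153 / 9.6 = 15.938 d.
2nd larval instar: 163 / (20.7 − 11.5) = 163 / 9.2 = 17.717 d.
pupal: 177 / (20.7 − 10.0) = 177 / 10.7 = 16.542 d.
Sum = 58.277 ≈ 58.3 days.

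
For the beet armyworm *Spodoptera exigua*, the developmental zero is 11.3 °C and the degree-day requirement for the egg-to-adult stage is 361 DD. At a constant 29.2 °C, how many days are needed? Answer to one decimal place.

20.2 days

Daily accumulation = 29.2 − 11.3 = 17.9 DD/day.
Duration = 361 / 17.9 = 20.168 ≈ 20.2 days.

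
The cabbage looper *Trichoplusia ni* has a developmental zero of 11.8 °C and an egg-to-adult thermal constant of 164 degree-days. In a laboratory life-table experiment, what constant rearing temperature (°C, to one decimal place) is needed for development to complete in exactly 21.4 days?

Required daily accumulation = 164 / 21.4 = 7.664 DD/day.
T = T_base + 7.664 = 11.8 + 7.664 = 19.464 ≈ 19.5 °C.

19.5 °C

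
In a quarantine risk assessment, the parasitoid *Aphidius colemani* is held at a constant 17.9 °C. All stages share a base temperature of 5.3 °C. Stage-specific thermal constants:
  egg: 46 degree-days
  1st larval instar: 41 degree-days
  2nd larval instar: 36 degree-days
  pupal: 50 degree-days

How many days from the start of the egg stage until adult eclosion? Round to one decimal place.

13.7 days

Daily accumulation at 17.9 °C = 17.9 − 5.3 = 12.6 DD/day.
Total K = 46 + 41 + 36 + 50 = 173 DD.
Total duration = 173 / 12.6 = 13.730 ≈ 13.7 days.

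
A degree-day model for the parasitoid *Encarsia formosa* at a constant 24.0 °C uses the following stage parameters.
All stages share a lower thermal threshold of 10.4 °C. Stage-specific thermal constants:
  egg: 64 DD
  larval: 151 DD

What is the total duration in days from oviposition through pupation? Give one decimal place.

15.8 days

Daily accumulation at 24.0 °C = 24.0 − 10.4 = 13.6 DD/day.
Total K = 64 + 151 = 215 DD.
Total duration = 215 / 13.6 = 15.809 ≈ 15.8 days.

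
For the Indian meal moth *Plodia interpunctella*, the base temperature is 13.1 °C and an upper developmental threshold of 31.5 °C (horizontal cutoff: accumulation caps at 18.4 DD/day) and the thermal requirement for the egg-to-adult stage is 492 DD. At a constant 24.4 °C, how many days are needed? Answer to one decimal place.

Daily accumulation = 24.4 − 13.1 = 11.3 DD/day.
Duration = 492 / 11.3 = 43.540 ≈ 43.5 days.

43.5 days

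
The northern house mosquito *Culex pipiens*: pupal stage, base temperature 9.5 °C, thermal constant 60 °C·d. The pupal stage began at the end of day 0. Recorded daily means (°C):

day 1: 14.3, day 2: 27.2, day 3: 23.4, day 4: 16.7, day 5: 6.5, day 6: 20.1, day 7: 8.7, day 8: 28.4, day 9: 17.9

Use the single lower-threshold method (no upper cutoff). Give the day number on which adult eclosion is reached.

day 8

Daily DD above 9.5 °C: 4.8, 17.7, 13.9, 7.2, 0.0, 10.6, 0.0, 18.9, 8.4.
Cumulative: 4.8, 22.5, 36.4, 43.6, 43.6, 54.2, 54.2, 73.1, 81.5.
The total first reaches 60 DD on day 8.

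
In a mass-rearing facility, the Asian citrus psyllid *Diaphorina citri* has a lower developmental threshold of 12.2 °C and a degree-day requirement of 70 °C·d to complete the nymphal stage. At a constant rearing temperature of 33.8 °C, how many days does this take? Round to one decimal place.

3.2 days

Daily accumulation = 33.8 − 12.2 = 21.6 DD/day.
Duration = 70 / 21.6 = 3.241 ≈ 3.2 days.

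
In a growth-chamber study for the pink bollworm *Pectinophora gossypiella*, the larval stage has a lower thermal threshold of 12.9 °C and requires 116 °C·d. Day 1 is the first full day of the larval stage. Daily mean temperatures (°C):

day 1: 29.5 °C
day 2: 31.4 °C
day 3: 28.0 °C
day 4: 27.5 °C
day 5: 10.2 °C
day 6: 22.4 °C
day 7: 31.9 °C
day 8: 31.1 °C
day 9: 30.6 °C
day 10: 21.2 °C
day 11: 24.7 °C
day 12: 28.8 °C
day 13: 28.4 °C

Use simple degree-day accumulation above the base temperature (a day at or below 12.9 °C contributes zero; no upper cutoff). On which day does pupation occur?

Daily DD above 12.9 °C: 16.6, 18.5, 15.1, 14.6, 0.0, 9.5, 19.0, 18.2, 17.7, 8.3, 11.8, 15.9, 15.5.
Cumulative: 16.6, 35.1, 50.2, 64.8, 64.8, 74.3, 93.3, 111.5, 129.2, 137.5, 149.3, 165.2, 180.7.
The total first reaches 116 DD on day 9.

day 9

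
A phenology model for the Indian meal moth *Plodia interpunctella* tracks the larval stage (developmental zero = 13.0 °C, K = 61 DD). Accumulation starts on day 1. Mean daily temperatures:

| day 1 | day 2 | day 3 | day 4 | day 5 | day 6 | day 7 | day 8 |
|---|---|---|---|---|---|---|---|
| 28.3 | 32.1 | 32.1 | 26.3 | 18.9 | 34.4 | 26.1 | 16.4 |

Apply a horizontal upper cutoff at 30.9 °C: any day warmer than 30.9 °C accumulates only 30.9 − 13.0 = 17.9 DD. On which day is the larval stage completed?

Daily DD above 13.0 °C (capped at 17.9): 15.3, 17.9, 17.9, 13.3, 5.9, 17.9, 13.1, 3.4.
Cumulative: 15.3, 33.2, 51.1, 64.4, 70.3, 88.2, 101.3, 104.7.
The total first reaches 61 DD on day 4.

day 4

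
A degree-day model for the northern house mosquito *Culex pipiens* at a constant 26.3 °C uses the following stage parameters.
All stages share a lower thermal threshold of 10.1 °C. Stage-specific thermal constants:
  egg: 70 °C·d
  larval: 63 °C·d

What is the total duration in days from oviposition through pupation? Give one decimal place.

Daily accumulation at 26.3 °C = 26.3 − 10.1 = 16.2 DD/day.
Total K = 70 + 63 = 133 DD.
Total duration = 133 / 16.2 = 8.210 ≈ 8.2 days.

8.2 days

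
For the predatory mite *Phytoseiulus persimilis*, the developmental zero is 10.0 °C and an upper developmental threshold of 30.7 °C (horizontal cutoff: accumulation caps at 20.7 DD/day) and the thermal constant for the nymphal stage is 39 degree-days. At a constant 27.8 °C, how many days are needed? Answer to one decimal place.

2.2 days

Daily accumulation = 27.8 − 10.0 = 17.8 DD/day.
Duration = 39 / 17.8 = 2.191 ≈ 2.2 days.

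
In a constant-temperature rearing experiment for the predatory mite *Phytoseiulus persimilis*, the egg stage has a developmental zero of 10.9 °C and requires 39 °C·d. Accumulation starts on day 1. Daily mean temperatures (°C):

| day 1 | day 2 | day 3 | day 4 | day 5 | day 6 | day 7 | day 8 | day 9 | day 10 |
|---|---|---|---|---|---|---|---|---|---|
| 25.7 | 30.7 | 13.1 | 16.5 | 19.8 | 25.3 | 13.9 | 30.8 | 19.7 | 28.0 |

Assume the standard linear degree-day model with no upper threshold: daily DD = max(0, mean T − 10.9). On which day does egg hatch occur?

day 4

Daily DD above 10.9 °C: 14.8, 19.8, 2.2, 5.6, 8.9, 14.4, 3.0, 19.9, 8.8, 17.1.
Cumulative: 14.8, 34.6, 36.8, 42.4, 51.3, 65.7, 68.7, 88.6, 97.4, 114.5.
The total first reaches 39 DD on day 4.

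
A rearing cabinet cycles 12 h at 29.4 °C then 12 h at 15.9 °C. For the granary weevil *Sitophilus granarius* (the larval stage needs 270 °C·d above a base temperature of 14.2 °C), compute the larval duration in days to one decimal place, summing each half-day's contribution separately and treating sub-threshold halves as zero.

Day half: max(0, 29.4 − 14.2) × 0.5 = 15.2 × 0.5 = 7.60 DD.
Night half: max(0, 15.9 − 14.2) × 0.5 = 1.7 × 0.5 = 0.85 DD.
Per 24 h: 8.45 DD/day.
Duration = 270 / 8.45 = 31.953 ≈ 32.0 days.

32.0 days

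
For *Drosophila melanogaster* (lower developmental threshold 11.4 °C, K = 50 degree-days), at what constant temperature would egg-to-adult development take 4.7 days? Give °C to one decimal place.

22.0 °C

Required daily accumulation = 50 / 4.7 = 10.638 DD/day.
T = T_base + 10.638 = 11.4 + 10.638 = 22.038 ≈ 22.0 °C.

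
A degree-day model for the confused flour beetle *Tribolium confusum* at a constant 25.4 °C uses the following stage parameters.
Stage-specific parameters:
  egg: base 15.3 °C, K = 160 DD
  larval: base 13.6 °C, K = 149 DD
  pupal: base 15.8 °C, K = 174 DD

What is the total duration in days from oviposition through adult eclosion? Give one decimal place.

46.6 days

egg: 160 / (25.4 − 15.3) = 160 / 10.1 = 15.842 d.
larval: 149 / (25.4 − 13.6) = 149 / 11.8 = 12.627 d.
pupal: 174 / (25.4 − 15.8) = 174 / 9.6 = 18.125 d.
Sum = 46.594 ≈ 46.6 days.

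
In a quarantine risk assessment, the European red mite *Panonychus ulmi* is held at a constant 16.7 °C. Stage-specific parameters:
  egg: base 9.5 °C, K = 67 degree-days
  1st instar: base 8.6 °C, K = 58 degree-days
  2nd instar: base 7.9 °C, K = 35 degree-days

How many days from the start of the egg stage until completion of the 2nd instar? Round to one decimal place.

egg: 67 / (16.7 − 9.5) = 67 / 7.2 = 9.306 d.
1st instar: 58 / (16.7 − 8.6) = 58 / 8.1 = 7.160 d.
2nd instar: 35 / (16.7 − 7.9) = 35 / 8.8 = 3.977 d.
Sum = 20.443 ≈ 20.4 days.

20.4 days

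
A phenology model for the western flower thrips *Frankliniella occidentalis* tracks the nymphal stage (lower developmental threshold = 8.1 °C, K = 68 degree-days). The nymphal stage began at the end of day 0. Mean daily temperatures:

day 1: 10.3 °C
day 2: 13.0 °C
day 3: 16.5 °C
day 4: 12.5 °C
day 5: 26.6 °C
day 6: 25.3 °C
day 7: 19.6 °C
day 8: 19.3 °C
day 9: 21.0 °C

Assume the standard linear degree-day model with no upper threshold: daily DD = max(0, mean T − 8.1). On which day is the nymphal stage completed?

Daily DD above 8.1 °C: 2.2, 4.9, 8.4, 4.4, 18.5, 17.2, 11.5, 11.2, 12.9.
Cumulative: 2.2, 7.1, 15.5, 19.9, 38.4, 55.6, 67.1, 78.3, 91.2.
The total first reaches 68 DD on day 8.

day 8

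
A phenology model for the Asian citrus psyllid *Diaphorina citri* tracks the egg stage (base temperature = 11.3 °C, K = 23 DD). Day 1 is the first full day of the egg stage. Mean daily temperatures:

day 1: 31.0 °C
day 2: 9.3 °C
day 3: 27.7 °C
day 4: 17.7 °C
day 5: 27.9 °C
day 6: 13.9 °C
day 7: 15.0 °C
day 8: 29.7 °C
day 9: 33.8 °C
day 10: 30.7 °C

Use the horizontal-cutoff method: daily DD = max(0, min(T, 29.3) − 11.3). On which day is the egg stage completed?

day 3

Daily DD above 11.3 °C (capped at 18.0): 18.0, 0.0, 16.4, 6.4, 16.6, 2.6, 3.7, 18.0, 18.0, 18.0.
Cumulative: 18.0, 18.0, 34.4, 40.8, 57.4, 60.0, 63.7, 81.7, 99.7, 117.7.
The total first reaches 23 DD on day 3.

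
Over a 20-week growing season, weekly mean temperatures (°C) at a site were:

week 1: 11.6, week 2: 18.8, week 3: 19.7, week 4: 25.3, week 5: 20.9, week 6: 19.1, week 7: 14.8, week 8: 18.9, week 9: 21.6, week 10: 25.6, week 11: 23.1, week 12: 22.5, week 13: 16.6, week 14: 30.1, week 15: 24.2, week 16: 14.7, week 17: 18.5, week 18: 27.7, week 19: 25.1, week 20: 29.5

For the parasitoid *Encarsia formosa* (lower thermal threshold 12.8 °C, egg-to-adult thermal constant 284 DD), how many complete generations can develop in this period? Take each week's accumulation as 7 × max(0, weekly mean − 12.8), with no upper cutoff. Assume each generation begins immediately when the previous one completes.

Weekly DD (7 × max(0, T̄ − 12.8)): 0.0, 42.0, 48.3, 87.5, 56.7, 44.1, 14.0, 42.7, 61.6, 89.6, 72.1, 67.9, 26.6, 121.1, 79.8, 13.3, 39.9, 104.3, 86.1, 116.9.
Season total = 1214.5 DD.
Complete generations = ⌊1214.5 / 284⌋ = 4.

4 generations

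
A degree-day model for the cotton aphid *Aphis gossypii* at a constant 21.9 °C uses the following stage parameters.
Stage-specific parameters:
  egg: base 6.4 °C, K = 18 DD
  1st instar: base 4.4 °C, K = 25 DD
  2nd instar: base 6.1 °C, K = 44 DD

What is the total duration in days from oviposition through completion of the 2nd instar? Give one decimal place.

5.4 days

egg: 18 / (21.9 − 6.4) = 18 / 15.5 = 1.161 d.
1st instar: 25 / (21.9 − 4.4) = 25 / 17.5 = 1.429 d.
2nd instar: 44 / (21.9 − 6.1) = 44 / 15.8 = 2.785 d.
Sum = 5.375 ≈ 5.4 days.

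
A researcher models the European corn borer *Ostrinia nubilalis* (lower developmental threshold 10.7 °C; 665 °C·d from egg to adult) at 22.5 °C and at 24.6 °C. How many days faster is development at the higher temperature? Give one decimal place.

8.5 days

At 22.5 °C: 665 / (22.5 − 10.7) = 665 / 11.8 = 56.356 d.
At 24.6 °C: 665 / (24.6 − 10.7) = 665 / 13.9 = 47.842 d.
Difference = |56.356 − 47.842| = 8.514 ≈ 8.5 days.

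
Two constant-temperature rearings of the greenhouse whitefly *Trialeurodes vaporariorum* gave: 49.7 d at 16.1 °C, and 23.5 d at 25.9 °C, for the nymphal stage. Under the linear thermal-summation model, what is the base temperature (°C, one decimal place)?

7.3 °C

Equal thermal constants: D₁(T₁ − T_b) = D₂(T₂ − T_b).
49.7·(16.1 − T_b) = 23.5·(25.9 − T_b)
T_b = (49.7·16.1 − 23.5·25.9) / (49.7 − 23.5) = 191.52 / 26.2 = 7.310 °C ≈ 7.3 °C.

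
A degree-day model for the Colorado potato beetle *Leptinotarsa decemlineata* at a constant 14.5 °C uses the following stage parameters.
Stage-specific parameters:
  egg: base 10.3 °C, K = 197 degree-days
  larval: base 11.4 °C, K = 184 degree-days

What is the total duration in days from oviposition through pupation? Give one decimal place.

egg: 197 / (14.5 − 10.3) = 197 / 4.2 = 46.905 d.
larval: 184 / (14.5 − 11.4) = 184 / 3.1 = 59.355 d.
Sum = 106.260 ≈ 106.3 days.

106.3 days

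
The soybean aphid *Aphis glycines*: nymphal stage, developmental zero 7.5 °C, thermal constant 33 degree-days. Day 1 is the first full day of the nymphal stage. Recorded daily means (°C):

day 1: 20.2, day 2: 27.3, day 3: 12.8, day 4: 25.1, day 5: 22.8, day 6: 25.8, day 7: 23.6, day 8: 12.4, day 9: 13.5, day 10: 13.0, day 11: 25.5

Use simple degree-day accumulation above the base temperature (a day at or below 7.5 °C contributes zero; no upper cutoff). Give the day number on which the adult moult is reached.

Daily DD above 7.5 °C: 12.7, 19.8, 5.3, 17.6, 15.3, 18.3, 16.1, 4.9, 6.0, 5.5, 18.0.
Cumulative: 12.7, 32.5, 37.8, 55.4, 70.7, 89.0, 105.1, 110.0, 116.0, 121.5, 139.5.
The total first reaches 33 DD on day 3.

day 3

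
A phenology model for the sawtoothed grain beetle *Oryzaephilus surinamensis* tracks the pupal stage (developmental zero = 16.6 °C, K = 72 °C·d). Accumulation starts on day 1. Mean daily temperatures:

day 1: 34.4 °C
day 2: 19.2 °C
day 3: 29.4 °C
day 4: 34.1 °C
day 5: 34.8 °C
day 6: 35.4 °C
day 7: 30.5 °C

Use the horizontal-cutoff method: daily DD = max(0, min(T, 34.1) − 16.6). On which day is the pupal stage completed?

day 6

Daily DD above 16.6 °C (capped at 17.5): 17.5, 2.6, 12.8, 17.5, 17.5, 17.5, 13.9.
Cumulative: 17.5, 20.1, 32.9, 50.4, 67.9, 85.4, 99.3.
The total first reaches 72 DD on day 6.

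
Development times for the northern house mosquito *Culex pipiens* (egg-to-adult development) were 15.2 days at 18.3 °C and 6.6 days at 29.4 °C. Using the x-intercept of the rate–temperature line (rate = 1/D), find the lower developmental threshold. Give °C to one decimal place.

Linear rate model ⇒ the product D·(T − T_b) is constant across temperatures.
15.2·(18.3 − T_b) = 6.6·(29.4 − T_b)
T_b = (15.2·18.3 − 6.6·29.4) / (15.2 − 6.6) = 84.12 / 8.6 = 9.781 °C ≈ 9.8 °C.

9.8 °C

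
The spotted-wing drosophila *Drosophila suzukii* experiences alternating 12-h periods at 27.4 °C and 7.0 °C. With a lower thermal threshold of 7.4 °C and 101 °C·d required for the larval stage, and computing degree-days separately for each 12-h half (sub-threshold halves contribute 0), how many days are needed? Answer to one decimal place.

Day half: max(0, 27.4 − 7.4) × 0.5 = 20.0 × 0.5 = 10.00 DD.
Night half: max(0, 7.0 − 7.4) × 0.5 = 0.0 × 0.5 = 0.00 DD.
Per 24 h: 10.00 DD/day.
Duration = 101 / 10.00 = 10.100 ≈ 10.1 days.

10.1 days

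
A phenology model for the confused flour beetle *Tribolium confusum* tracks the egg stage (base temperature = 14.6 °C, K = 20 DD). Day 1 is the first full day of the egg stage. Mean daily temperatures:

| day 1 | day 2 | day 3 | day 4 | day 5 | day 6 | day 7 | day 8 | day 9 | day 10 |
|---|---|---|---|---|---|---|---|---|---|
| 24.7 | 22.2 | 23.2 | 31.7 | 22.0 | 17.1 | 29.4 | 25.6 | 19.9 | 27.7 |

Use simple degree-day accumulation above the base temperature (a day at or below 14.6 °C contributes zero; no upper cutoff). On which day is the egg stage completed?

day 3

Daily DD above 14.6 °C: 10.1, 7.6, 8.6, 17.1, 7.4, 2.5, 14.8, 11.0, 5.3, 13.1.
Cumulative: 10.1, 17.7, 26.3, 43.4, 50.8, 53.3, 68.1, 79.1, 84.4, 97.5.
The total first reaches 20 DD on day 3.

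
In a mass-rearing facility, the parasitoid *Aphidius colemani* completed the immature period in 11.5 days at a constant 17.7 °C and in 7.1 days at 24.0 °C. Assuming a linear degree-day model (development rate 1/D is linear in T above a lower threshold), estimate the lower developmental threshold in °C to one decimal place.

Under the model K = D·(T − T_b), so D₁·(T₁ − T_b) = D₂·(T₂ − T_b).
11.5·(17.7 − T_b) = 7.1·(24.0 − T_b)
T_b = (11.5·17.7 − 7.1·24.0) / (11.5 − 7.1) = 33.15 / 4.4 = 7.534 °C ≈ 7.5 °C.

7.5 °C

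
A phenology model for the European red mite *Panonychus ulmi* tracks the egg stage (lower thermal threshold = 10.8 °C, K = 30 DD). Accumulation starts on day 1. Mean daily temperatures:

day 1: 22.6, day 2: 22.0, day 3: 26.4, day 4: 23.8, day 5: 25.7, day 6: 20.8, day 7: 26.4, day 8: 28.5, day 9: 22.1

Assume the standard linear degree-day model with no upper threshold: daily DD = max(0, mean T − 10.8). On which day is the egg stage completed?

Daily DD above 10.8 °C: 11.8, 11.2, 15.6, 13.0, 14.9, 10.0, 15.6, 17.7, 11.3.
Cumulative: 11.8, 23.0, 38.6, 51.6, 66.5, 76.5, 92.1, 109.8, 121.1.
The total first reaches 30 DD on day 3.

day 3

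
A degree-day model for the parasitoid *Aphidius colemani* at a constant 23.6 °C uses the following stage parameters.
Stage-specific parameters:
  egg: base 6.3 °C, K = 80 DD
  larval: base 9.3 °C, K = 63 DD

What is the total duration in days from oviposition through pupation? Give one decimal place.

egg: 80 / (23.6 − 6.3) = 80 / 17.3 = 4.624 d.
larval: 63 / (23.6 − 9.3) = 63 / 14.3 = 4.406 d.
Sum = 9.030 ≈ 9.0 days.

9.0 days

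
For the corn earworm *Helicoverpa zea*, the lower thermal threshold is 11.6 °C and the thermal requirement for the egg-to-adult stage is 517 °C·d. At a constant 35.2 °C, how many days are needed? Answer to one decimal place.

21.9 days

Daily accumulation = 35.2 − 11.6 = 23.6 DD/day.
Duration = 517 / 23.6 = 21.907 ≈ 21.9 days.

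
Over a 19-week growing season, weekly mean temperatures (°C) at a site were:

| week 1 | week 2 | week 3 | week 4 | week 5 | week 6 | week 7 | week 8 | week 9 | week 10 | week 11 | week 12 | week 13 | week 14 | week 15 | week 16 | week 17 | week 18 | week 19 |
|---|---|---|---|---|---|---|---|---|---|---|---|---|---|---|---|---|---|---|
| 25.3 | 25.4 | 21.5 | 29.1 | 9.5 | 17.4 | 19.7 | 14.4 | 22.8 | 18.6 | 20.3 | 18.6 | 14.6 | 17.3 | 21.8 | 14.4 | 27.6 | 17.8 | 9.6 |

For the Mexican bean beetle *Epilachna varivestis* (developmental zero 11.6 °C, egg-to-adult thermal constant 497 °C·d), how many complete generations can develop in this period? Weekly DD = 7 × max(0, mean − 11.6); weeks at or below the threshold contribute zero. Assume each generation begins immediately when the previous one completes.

Weekly DD (7 × max(0, T̄ − 11.6)): 95.9, 96.6, 69.3, 122.5, 0.0, 40.6, 56.7, 19.6, 78.4, 49.0, 60.9, 49.0, 21.0, 39.9, 71.4, 19.6, 112.0, 43.4, 0.0.
Season total = 1045.8 DD.
Complete generations = ⌊1045.8 / 497⌋ = 2.

2 generations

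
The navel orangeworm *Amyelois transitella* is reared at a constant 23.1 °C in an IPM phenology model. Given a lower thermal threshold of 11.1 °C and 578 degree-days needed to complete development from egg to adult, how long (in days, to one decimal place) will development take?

Daily accumulation = 23.1 − 11.1 = 12.0 DD/day.
Duration = 578 / 12.0 = 48.167 ≈ 48.2 days.

48.2 days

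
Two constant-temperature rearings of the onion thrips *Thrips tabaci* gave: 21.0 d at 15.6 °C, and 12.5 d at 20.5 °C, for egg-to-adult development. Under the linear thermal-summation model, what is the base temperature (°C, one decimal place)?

Linear rate model ⇒ the product D·(T − T_b) is constant across temperatures.
21.0·(15.6 − T_b) = 12.5·(20.5 − T_b)
T_b = (21.0·15.6 − 12.5·20.5) / (21.0 − 12.5) = 71.35 / 8.5 = 8.394 °C ≈ 8.4 °C.

8.4 °C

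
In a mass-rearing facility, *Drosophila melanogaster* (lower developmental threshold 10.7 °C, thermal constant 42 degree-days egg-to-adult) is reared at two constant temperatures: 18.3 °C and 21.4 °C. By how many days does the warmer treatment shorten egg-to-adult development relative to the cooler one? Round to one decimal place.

At 18.3 °C: 42 / (18.3 − 10.7) = 42 / 7.6 = 5.526 d.
At 21.4 °C: 42 / (21.4 − 10.7) = 42 / 10.7 = 3.925 d.
Difference = |5.526 − 3.925| = 1.601 ≈ 1.6 days.

1.6 days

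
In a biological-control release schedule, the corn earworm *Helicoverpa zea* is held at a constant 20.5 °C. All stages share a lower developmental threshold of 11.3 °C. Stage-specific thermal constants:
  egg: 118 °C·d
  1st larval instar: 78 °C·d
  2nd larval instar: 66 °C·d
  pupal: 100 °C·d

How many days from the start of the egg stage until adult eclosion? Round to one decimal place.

Daily accumulation at 20.5 °C = 20.5 − 11.3 = 9.2 DD/day.
Total K = 118 + 78 + 66 + 100 = 362 DD.
Total duration = 362 / 9.2 = 39.348 ≈ 39.3 days.

39.3 days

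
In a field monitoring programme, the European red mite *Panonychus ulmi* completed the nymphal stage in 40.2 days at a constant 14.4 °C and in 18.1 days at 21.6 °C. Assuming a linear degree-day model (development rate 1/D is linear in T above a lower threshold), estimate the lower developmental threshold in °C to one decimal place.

Equal thermal constants: D₁(T₁ − T_b) = D₂(T₂ − T_b).
40.2·(14.4 − T_b) = 18.1·(21.6 − T_b)
T_b = (40.2·14.4 − 18.1·21.6) / (40.2 − 18.1) = 187.92 / 22.1 = 8.503 °C ≈ 8.5 °C.

8.5 °C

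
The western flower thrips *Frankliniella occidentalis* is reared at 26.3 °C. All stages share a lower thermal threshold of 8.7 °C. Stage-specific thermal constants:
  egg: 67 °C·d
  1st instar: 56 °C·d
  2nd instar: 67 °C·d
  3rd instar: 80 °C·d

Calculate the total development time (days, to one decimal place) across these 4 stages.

Daily accumulation at 26.3 °C = 26.3 − 8.7 = 17.6 DD/day.
Total K = 67 + 56 + 67 + 80 = 270 DD.
Total duration = 270 / 17.6 = 15.341 ≈ 15.3 days.

15.3 days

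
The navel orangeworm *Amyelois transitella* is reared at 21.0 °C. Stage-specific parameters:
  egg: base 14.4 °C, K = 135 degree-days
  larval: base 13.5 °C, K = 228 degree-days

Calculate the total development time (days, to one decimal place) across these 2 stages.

50.9 days

egg: 135 / (21.0 − 14.4) = 135 / 6.6 = 20.455 d.
larval: 228 / (21.0 − 13.5) = 228 / 7.5 = 30.400 d.
Sum = 50.855 ≈ 50.9 days.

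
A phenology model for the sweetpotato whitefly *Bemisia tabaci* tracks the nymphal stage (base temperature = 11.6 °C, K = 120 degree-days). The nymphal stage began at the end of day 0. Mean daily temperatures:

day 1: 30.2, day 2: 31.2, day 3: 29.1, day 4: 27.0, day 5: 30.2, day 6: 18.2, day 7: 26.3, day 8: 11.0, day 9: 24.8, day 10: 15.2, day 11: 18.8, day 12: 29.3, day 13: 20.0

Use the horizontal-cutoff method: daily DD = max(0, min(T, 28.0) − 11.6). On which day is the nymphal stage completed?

day 11

Daily DD above 11.6 °C (capped at 16.4): 16.4, 16.4, 16.4, 15.4, 16.4, 6.6, 14.7, 0.0, 13.2, 3.6, 7.2, 16.4, 8.4.
Cumulative: 16.4, 32.8, 49.2, 64.6, 81.0, 87.6, 102.3, 102.3, 115.5, 119.1, 126.3, 142.7, 151.1.
The total first reaches 120 DD on day 11.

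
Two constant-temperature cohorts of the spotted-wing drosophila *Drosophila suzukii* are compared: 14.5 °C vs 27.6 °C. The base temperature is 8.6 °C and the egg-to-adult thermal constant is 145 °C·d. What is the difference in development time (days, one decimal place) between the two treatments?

At 14.5 °C: 145 / (14.5 − 8.6) = 145 / 5.9 = 24.576 d.
At 27.6 °C: 145 / (27.6 − 8.6) = 145 / 19.0 = 7.632 d.
Difference = |24.576 − 7.632| = 16.945 ≈ 16.9 days.

16.9 days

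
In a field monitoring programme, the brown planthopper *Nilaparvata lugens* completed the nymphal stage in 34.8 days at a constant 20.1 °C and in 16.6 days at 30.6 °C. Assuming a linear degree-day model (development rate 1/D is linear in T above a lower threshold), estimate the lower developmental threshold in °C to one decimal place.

10.5 °C

Equal thermal constants: D₁(T₁ − T_b) = D₂(T₂ − T_b).
34.8·(20.1 − T_b) = 16.6·(30.6 − T_b)
T_b = (34.8·20.1 − 16.6·30.6) / (34.8 − 16.6) = 191.52 / 18.2 = 10.523 °C ≈ 10.5 °C.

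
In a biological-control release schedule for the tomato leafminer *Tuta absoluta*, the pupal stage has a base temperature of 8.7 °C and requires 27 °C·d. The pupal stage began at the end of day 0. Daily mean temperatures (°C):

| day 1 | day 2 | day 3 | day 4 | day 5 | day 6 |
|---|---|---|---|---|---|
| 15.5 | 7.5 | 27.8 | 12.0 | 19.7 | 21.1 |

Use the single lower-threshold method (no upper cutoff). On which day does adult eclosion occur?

day 4

Daily DD above 8.7 °C: 6.8, 0.0, 19.1, 3.3, 11.0, 12.4.
Cumulative: 6.8, 6.8, 25.9, 29.2, 40.2, 52.6.
The total first reaches 27 DD on day 4.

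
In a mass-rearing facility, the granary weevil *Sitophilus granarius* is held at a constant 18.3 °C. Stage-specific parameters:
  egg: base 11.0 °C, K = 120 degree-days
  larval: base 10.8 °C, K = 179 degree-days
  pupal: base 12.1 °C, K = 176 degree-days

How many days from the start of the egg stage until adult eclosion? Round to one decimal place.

egg: 120 / (18.3 − 11.0) = 120 / 7.3 = 16.438 d.
larval: 179 / (18.3 − 10.8) = 179 / 7.5 = 23.867 d.
pupal: 176 / (18.3 − 12.1) = 176 / 6.2 = 28.387 d.
Sum = 68.692 ≈ 68.7 days.

68.7 days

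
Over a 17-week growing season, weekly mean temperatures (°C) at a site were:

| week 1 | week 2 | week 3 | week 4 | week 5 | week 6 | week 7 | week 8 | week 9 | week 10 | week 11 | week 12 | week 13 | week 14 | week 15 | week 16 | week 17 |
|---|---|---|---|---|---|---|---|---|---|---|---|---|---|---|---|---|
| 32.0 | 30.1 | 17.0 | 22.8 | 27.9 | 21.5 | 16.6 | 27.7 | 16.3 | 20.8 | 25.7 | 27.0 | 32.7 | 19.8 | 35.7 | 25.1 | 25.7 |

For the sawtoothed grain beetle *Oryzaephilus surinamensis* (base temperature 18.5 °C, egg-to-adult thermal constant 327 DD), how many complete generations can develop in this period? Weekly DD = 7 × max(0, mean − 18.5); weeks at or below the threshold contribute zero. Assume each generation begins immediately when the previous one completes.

Weekly DD (7 × max(0, T̄ − 18.5)): 94.5, 81.2, 0.0, 30.1, 65.8, 21.0, 0.0, 64.4, 0.0, 16.1, 50.4, 59.5, 99.4, 9.1, 120.4, 46.2, 50.4.
Season total = 808.5 DD.
Complete generations = ⌊808.5 / 327⌋ = 2.

2 generations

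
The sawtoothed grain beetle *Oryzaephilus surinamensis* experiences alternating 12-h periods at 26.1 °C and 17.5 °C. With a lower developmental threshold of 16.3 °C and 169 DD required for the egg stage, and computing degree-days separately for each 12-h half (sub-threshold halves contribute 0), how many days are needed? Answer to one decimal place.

30.7 days

Day half: max(0, 26.1 − 16.3) × 0.5 = 9.8 × 0.5 = 4.90 DD.
Night half: max(0, 17.5 − 16.3) × 0.5 = 1.2 × 0.5 = 0.60 DD.
Per 24 h: 5.50 DD/day.
Duration = 169 / 5.50 = 30.727 ≈ 30.7 days.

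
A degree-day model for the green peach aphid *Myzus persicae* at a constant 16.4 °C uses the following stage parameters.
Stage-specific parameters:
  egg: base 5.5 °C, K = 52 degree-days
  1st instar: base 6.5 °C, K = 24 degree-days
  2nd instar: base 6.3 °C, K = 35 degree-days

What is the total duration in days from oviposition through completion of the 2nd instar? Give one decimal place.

egg: 52 / (16.4 − 5.5) = 52 / 10.9 = 4.771 d.
1st instar: 24 / (16.4 − 6.5) = 24 / 9.9 = 2.424 d.
2nd instar: 35 / (16.4 − 6.3) = 35 / 10.1 = 3.465 d.
Sum = 10.660 ≈ 10.7 days.

10.7 days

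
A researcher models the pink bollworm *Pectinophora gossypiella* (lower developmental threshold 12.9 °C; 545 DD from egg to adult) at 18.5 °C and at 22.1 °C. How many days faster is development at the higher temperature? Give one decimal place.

At 18.5 °C: 545 / (18.5 − 12.9) = 545 / 5.6 = 97.321 d.
At 22.1 °C: 545 / (22.1 − 12.9) = 545 / 9.2 = 59.239 d.
Difference = |97.321 − 59.239| = 38.082 ≈ 38.1 days.

38.1 days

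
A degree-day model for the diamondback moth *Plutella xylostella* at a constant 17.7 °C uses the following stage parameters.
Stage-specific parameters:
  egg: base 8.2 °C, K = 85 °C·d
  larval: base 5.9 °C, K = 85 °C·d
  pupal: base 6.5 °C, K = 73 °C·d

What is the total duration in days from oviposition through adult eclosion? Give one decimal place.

egg: 85 / (17.7 − 8.2) = 85 / 9.5 = 8.947 d.
larval: 85 / (17.7 − 5.9) = 85 / 11.8 = 7.203 d.
pupal: 73 / (17.7 − 6.5) = 73 / 11.2 = 6.518 d.
Sum = 22.669 ≈ 22.7 days.

22.7 days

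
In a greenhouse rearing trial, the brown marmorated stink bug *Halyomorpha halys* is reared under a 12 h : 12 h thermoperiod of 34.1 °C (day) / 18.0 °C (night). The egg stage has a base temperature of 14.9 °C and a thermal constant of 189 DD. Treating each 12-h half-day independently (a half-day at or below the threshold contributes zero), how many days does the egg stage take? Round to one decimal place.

17.0 days

Day half: max(0, 34.1 − 14.9) × 0.5 = 19.2 × 0.5 = 9.60 DD.
Night half: max(0, 18.0 − 14.9) × 0.5 = 3.1 × 0.5 = 1.55 DD.
Per 24 h: 11.15 DD/day.
Duration = 189 / 11.15 = 16.951 ≈ 17.0 days.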